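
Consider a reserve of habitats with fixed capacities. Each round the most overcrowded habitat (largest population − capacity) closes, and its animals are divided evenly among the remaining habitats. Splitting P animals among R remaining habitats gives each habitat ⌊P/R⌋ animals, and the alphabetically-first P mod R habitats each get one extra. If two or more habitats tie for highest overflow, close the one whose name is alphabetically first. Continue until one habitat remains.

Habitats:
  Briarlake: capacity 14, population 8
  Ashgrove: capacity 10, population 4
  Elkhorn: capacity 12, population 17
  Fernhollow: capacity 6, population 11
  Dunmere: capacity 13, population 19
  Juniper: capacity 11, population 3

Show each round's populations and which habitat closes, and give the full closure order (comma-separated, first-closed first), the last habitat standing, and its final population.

Round 1: Ashgrove=4 Briarlake=8 Dunmere=19 Elkhorn=17 Fernhollow=11 Juniper=3 → close Dunmere (overflow 6)
  19÷5 = 3 each, +1 to first 4
Round 2: Ashgrove=8 Briarlake=12 Elkhorn=21 Fernhollow=15 Juniper=6 → close Elkhorn (overflow 9)
  21÷4 = 5 each, +1 to first 1
Round 3: Ashgrove=14 Briarlake=17 Fernhollow=20 Juniper=11 → close Fernhollow (overflow 14)
  20÷3 = 6 each, +1 to first 2
Round 4: Ashgrove=21 Briarlake=24 Juniper=17 → close Ashgrove (overflow 11)
  21÷2 = 10 each, +1 to first 1
Round 5: Briarlake=35 Juniper=27 → close Briarlake (overflow 21)
  35÷1 = 35 each, +1 to first 0

Closure order: Dunmere, Elkhorn, Fernhollow, Ashgrove, Briarlake
Last habitat: Juniper with 62 animals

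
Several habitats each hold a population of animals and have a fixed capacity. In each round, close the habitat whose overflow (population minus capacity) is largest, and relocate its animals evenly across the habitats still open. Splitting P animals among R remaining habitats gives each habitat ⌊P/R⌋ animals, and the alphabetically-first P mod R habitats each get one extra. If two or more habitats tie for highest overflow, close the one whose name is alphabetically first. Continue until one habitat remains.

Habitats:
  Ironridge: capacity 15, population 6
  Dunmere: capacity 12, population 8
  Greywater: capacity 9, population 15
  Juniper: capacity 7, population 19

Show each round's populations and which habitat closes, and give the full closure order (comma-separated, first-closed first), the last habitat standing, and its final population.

Closure order: Juniper, Greywater, Dunmere
Last habitat: Ironridge with 48 animals

Round 1: Dunmere=8 Greywater=15 Ironridge=6 Juniper=19 → close Juniper (overflow 12)
  19÷3 = 6 each, +1 to first 1
Round 2: Dunmere=15 Greywater=21 Ironridge=12 → close Greywater (overflow 12)
  21÷2 = 10 each, +1 to first 1
Round 3: Dunmere=26 Ironridge=22 → close Dunmere (overflow 14)
  26÷1 = 26 each, +1 to first 0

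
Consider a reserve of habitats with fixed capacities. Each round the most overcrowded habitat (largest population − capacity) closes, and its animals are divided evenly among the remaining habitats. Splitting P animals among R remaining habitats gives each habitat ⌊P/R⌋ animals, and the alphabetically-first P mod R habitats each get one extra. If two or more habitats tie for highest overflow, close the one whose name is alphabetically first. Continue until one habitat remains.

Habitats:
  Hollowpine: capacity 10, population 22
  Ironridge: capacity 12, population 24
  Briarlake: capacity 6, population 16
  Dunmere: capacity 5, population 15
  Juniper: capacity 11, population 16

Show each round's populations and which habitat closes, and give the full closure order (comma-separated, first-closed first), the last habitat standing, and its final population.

Closure order: Hollowpine, Ironridge, Briarlake, Dunmere
Last habitat: Juniper with 93 animals

Round 1: Briarlake=16 Dunmere=15 Hollowpine=22 Ironridge=24 Juniper=16 → close Hollowpine (overflow 12)
  22÷4 = 5 each, +1 to first 2
Round 2: Briarlake=22 Dunmere=21 Ironridge=29 Juniper=21 → close Ironridge (overflow 17)
  29÷3 = 9 each, +1 to first 2
Round 3: Briarlake=32 Dunmere=31 Juniper=30 → close Briarlake (overflow 26)
  32÷2 = 16 each, +1 to first 0
Round 4: Dunmere=47 Juniper=46 → close Dunmere (overflow 42)
  47÷1 = 47 each, +1 to first 0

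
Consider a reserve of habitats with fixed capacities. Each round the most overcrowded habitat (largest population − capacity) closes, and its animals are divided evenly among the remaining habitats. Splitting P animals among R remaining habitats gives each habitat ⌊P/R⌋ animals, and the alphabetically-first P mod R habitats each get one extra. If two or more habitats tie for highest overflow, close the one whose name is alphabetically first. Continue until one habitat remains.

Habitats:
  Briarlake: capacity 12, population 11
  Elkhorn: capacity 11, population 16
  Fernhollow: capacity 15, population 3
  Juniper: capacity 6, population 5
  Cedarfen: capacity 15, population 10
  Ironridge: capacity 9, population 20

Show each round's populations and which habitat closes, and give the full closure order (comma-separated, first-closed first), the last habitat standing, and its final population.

Closure order: Ironridge, Elkhorn, Briarlake, Juniper, Cedarfen
Last habitat: Fernhollow with 65 animals

Round 1: Briarlake=11 Cedarfen=10 Elkhorn=16 Fernhollow=3 Ironridge=20 Juniper=5 → close Ironridge (overflow 11)
  20÷5 = 4 each, +1 to first 0
Round 2: Briarlake=15 Cedarfen=14 Elkhorn=20 Fernhollow=7 Juniper=9 → close Elkhorn (overflow 9)
  20÷4 = 5 each, +1 to first 0
Round 3: Briarlake=20 Cedarfen=19 Fernhollow=12 Juniper=14 → close Briarlake (overflow 8)
  20÷3 = 6 each, +1 to first 2
Round 4: Cedarfen=26 Fernhollow=19 Juniper=20 → close Juniper (overflow 14)
  20÷2 = 10 each, +1 to first 0
Round 5: Cedarfen=36 Fernhollow=29 → close Cedarfen (overflow 21)
  36÷1 = 36 each, +1 to first 0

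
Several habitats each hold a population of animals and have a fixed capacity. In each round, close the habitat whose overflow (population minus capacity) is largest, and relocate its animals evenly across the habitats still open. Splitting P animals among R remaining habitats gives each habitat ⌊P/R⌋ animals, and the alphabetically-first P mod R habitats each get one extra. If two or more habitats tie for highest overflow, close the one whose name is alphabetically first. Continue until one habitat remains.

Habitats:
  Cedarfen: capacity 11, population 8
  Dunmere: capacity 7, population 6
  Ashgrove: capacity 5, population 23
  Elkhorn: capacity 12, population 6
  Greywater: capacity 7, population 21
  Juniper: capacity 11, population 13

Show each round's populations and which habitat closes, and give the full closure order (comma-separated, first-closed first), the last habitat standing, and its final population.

Round 1: Ashgrove=23 Cedarfen=8 Dunmere=6 Elkhorn=6 Greywater=21 Juniper=13 → close Ashgrove (overflow 18)
  23÷5 = 4 each, +1 to first 3
Round 2: Cedarfen=13 Dunmere=11 Elkhorn=11 Greywater=25 Juniper=17 → close Greywater (overflow 18)
  25÷4 = 6 each, +1 to first 1
Round 3: Cedarfen=20 Dunmere=17 Elkhorn=17 Juniper=23 → close Juniper (overflow 12)
  23÷3 = 7 each, +1 to first 2
Round 4: Cedarfen=28 Dunmere=25 Elkhorn=24 → close Dunmere (overflow 18)
  25÷2 = 12 each, +1 to first 1
Round 5: Cedarfen=41 Elkhorn=36 → close Cedarfen (overflow 30)
  41÷1 = 41 each, +1 to first 0

Closure order: Ashgrove, Greywater, Juniper, Dunmere, Cedarfen
Last habitat: Elkhorn with 77 animals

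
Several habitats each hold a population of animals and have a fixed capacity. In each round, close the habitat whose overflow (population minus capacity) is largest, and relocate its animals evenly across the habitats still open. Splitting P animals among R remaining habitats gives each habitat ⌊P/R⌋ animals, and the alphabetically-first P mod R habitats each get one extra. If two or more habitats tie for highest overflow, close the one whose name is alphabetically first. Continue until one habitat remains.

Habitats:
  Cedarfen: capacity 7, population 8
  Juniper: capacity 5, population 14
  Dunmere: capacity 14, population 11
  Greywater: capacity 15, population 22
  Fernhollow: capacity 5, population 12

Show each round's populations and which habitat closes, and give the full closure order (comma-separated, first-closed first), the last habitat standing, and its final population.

Round 1: Cedarfen=8 Dunmere=11 Fernhollow=12 Greywater=22 Juniper=14 → close Juniper (overflow 9)
  14÷4 = 3 each, +1 to first 2
Round 2: Cedarfen=12 Dunmere=15 Fernhollow=15 Greywater=25 → close Fernhollow (overflow 10)
  15÷3 = 5 each, +1 to first 0
Round 3: Cedarfen=17 Dunmere=20 Greywater=30 → close Greywater (overflow 15)
  30÷2 = 15 each, +1 to first 0
Round 4: Cedarfen=32 Dunmere=35 → close Cedarfen (overflow 25)
  32÷1 = 32 each, +1 to first 0

Closure order: Juniper, Fernhollow, Greywater, Cedarfen
Last habitat: Dunmere with 67 animals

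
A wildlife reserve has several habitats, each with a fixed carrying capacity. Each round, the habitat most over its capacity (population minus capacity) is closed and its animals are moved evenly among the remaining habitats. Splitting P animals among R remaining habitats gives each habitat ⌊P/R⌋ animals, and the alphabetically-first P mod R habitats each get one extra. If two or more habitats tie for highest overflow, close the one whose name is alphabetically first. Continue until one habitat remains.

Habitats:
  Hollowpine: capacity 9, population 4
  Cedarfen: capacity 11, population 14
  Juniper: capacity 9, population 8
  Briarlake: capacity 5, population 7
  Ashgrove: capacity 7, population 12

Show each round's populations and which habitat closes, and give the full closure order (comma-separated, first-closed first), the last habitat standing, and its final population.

Round 1: Ashgrove=12 Briarlake=7 Cedarfen=14 Hollowpine=4 Juniper=8 → close Ashgrove (overflow 5)
  12÷4 = 3 each, +1 to first 0
Round 2: Briarlake=10 Cedarfen=17 Hollowpine=7 Juniper=11 → close Cedarfen (overflow 6)
  17÷3 = 5 each, +1 to first 2
Round 3: Briarlake=16 Hollowpine=13 Juniper=16 → close Briarlake (overflow 11)
  16÷2 = 8 each, +1 to first 0
Round 4: Hollowpine=21 Juniper=24 → close Juniper (overflow 15)
  24÷1 = 24 each, +1 to first 0

Closure order: Ashgrove, Cedarfen, Briarlake, Juniper
Last habitat: Hollowpine with 45 animals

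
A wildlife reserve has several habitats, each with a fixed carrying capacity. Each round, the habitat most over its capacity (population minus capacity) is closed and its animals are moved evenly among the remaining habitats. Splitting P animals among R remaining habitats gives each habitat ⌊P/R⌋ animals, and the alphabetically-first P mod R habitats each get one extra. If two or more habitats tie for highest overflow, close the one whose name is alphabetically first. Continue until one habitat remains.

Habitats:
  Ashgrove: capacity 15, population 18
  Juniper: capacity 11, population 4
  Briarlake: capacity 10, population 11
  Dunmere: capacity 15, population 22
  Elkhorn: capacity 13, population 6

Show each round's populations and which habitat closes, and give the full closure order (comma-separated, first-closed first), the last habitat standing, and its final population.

Round 1: Ashgrove=18 Briarlake=11 Dunmere=22 Elkhorn=6 Juniper=4 → close Dunmere (overflow 7)
  22÷4 = 5 each, +1 to first 2
Round 2: Ashgrove=24 Briarlake=17 Elkhorn=11 Juniper=9 → close Ashgrove (overflow 9)
  24÷3 = 8 each, +1 to first 0
Round 3: Briarlake=25 Elkhorn=19 Juniper=17 → close Briarlake (overflow 15)
  25÷2 = 12 each, +1 to first 1
Round 4: Elkhorn=32 Juniper=29 → close Elkhorn (overflow 19)
  32÷1 = 32 each, +1 to first 0

Closure order: Dunmere, Ashgrove, Briarlake, Elkhorn
Last habitat: Juniper with 61 animals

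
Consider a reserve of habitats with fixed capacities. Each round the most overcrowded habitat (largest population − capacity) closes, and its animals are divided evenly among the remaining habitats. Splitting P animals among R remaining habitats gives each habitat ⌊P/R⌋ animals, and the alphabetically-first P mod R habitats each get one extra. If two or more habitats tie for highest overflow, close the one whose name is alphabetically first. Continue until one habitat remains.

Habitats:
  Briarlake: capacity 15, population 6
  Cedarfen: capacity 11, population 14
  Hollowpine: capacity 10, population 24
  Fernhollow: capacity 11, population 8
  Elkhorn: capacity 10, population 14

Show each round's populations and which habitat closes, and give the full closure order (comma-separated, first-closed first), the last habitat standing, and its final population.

Closure order: Hollowpine, Elkhorn, Cedarfen, Fernhollow
Last habitat: Briarlake with 66 animals

Round 1: Briarlake=6 Cedarfen=14 Elkhorn=14 Fernhollow=8 Hollowpine=24 → close Hollowpine (overflow 14)
  24÷4 = 6 each, +1 to first 0
Round 2: Briarlake=12 Cedarfen=20 Elkhorn=20 Fernhollow=14 → close Elkhorn (overflow 10)
  20÷3 = 6 each, +1 to first 2
Round 3: Briarlake=19 Cedarfen=27 Fernhollow=20 → close Cedarfen (overflow 16)
  27÷2 = 13 each, +1 to first 1
Round 4: Briarlake=33 Fernhollow=33 → close Fernhollow (overflow 22)
  33÷1 = 33 each, +1 to first 0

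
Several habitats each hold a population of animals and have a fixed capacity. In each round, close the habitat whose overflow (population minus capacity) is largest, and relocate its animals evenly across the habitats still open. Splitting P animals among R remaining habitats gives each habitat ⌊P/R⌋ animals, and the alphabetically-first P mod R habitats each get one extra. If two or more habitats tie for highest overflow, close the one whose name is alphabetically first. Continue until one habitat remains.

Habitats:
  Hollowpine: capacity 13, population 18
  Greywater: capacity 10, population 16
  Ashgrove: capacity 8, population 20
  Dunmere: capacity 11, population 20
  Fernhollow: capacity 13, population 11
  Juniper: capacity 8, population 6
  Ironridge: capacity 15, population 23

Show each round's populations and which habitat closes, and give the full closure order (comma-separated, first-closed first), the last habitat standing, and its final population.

Round 1: Ashgrove=20 Dunmere=20 Fernhollow=11 Greywater=16 Hollowpine=18 Ironridge=23 Juniper=6 → close Ashgrove (overflow 12)
  20÷6 = 3 each, +1 to first 2
Round 2: Dunmere=24 Fernhollow=15 Greywater=19 Hollowpine=21 Ironridge=26 Juniper=9 → close Dunmere (overflow 13)
  24÷5 = 4 each, +1 to first 4
Round 3: Fernhollow=20 Greywater=24 Hollowpine=26 Ironridge=31 Juniper=13 → close Ironridge (overflow 16)
  31÷4 = 7 each, +1 to first 3
Round 4: Fernhollow=28 Greywater=32 Hollowpine=34 Juniper=20 → close Greywater (overflow 22)
  32÷3 = 10 each, +1 to first 2
Round 5: Fernhollow=39 Hollowpine=45 Juniper=30 → close Hollowpine (overflow 32)
  45÷2 = 22 each, +1 to first 1
Round 6: Fernhollow=62 Juniper=52 → close Fernhollow (overflow 49)
  62÷1 = 62 each, +1 to first 0

Closure order: Ashgrove, Dunmere, Ironridge, Greywater, Hollowpine, Fernhollow
Last habitat: Juniper with 114 animals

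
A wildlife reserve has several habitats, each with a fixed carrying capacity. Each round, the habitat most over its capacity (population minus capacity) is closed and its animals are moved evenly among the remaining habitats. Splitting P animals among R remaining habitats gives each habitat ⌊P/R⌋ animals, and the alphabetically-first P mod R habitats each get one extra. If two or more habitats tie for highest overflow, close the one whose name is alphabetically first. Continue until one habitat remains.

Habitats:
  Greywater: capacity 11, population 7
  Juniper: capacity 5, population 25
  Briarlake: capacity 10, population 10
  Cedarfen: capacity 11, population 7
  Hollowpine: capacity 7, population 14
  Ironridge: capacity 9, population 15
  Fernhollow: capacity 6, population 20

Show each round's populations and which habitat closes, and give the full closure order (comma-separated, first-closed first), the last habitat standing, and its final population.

Round 1: Briarlake=10 Cedarfen=7 Fernhollow=20 Greywater=7 Hollowpine=14 Ironridge=15 Juniper=25 → close Juniper (overflow 20)
  25÷6 = 4 each, +1 to first 1
Round 2: Briarlake=15 Cedarfen=11 Fernhollow=24 Greywater=11 Hollowpine=18 Ironridge=19 → close Fernhollow (overflow 18)
  24÷5 = 4 each, +1 to first 4
Round 3: Briarlake=20 Cedarfen=16 Greywater=16 Hollowpine=23 Ironridge=23 → close Hollowpine (overflow 16)
  23÷4 = 5 each, +1 to first 3
Round 4: Briarlake=26 Cedarfen=22 Greywater=22 Ironridge=28 → close Ironridge (overflow 19)
  28÷3 = 9 each, +1 to first 1
Round 5: Briarlake=36 Cedarfen=31 Greywater=31 → close Briarlake (overflow 26)
  36÷2 = 18 each, +1 to first 0
Round 6: Cedarfen=49 Greywater=49 → close Cedarfen (overflow 38)
  49÷1 = 49 each, +1 to first 0

Closure order: Juniper, Fernhollow, Hollowpine, Ironridge, Briarlake, Cedarfen
Last habitat: Greywater with 98 animals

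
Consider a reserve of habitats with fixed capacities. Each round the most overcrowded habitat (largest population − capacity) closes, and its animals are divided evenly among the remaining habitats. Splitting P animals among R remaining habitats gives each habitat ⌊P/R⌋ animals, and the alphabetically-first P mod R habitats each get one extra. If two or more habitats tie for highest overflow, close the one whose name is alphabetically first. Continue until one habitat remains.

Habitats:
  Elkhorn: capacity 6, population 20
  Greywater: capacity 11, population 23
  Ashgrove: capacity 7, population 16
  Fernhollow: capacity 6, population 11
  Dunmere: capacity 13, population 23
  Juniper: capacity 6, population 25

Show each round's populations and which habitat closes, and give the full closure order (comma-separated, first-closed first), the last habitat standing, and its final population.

Round 1: Ashgrove=16 Dunmere=23 Elkhorn=20 Fernhollow=11 Greywater=23 Juniper=25 → close Juniper (overflow 19)
  25÷5 = 5 each, +1 to first 0
Round 2: Ashgrove=21 Dunmere=28 Elkhorn=25 Fernhollow=16 Greywater=28 → close Elkhorn (overflow 19)
  25÷4 = 6 each, +1 to first 1
Round 3: Ashgrove=28 Dunmere=34 Fernhollow=22 Greywater=34 → close Greywater (overflow 23)
  34÷3 = 11 each, +1 to first 1
Round 4: Ashgrove=40 Dunmere=45 Fernhollow=33 → close Ashgrove (overflow 33)
  40÷2 = 20 each, +1 to first 0
Round 5: Dunmere=65 Fernhollow=53 → close Dunmere (overflow 52)
  65÷1 = 65 each, +1 to first 0

Closure order: Juniper, Elkhorn, Greywater, Ashgrove, Dunmere
Last habitat: Fernhollow with 118 animals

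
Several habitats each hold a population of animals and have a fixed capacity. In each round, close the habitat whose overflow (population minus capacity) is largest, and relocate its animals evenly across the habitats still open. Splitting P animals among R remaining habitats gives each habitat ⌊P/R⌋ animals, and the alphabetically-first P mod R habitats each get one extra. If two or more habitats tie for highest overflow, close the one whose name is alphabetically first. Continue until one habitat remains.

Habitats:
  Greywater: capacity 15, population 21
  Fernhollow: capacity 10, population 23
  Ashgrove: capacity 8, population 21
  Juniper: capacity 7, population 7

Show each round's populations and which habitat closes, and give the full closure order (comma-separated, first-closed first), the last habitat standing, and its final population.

Closure order: Ashgrove, Fernhollow, Greywater
Last habitat: Juniper with 72 animals

Round 1: Ashgrove=21 Fernhollow=23 Greywater=21 Juniper=7 → close Ashgrove (overflow 13)
  21÷3 = 7 each, +1 to first 0
Round 2: Fernhollow=30 Greywater=28 Juniper=14 → close Fernhollow (overflow 20)
  30÷2 = 15 each, +1 to first 0
Round 3: Greywater=43 Juniper=29 → close Greywater (overflow 28)
  43÷1 = 43 each, +1 to first 0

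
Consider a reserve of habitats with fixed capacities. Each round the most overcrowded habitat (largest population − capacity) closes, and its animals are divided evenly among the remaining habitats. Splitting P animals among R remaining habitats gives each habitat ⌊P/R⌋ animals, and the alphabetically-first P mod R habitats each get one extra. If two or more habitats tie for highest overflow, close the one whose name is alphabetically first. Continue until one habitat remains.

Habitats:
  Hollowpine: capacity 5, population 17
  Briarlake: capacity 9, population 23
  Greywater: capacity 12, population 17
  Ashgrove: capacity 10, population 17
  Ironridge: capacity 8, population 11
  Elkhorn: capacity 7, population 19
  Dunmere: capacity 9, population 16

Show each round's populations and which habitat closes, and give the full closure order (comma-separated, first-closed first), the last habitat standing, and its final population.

Round 1: Ashgrove=17 Briarlake=23 Dunmere=16 Elkhorn=19 Greywater=17 Hollowpine=17 Ironridge=11 → close Briarlake (overflow 14)
  23÷6 = 3 each, +1 to first 5
Round 2: Ashgrove=21 Dunmere=20 Elkhorn=23 Greywater=21 Hollowpine=21 Ironridge=14 → close Elkhorn (overflow 16)
  23÷5 = 4 each, +1 to first 3
Round 3: Ashgrove=26 Dunmere=25 Greywater=26 Hollowpine=25 Ironridge=18 → close Hollowpine (overflow 20)
  25÷4 = 6 each, +1 to first 1
Round 4: Ashgrove=33 Dunmere=31 Greywater=32 Ironridge=24 → close Ashgrove (overflow 23)
  33÷3 = 11 each, +1 to first 0
Round 5: Dunmere=42 Greywater=43 Ironridge=35 → close Dunmere (overflow 33)
  42÷2 = 21 each, +1 to first 0
Round 6: Greywater=64 Ironridge=56 → close Greywater (overflow 52)
  64÷1 = 64 each, +1 to first 0

Closure order: Briarlake, Elkhorn, Hollowpine, Ashgrove, Dunmere, Greywater
Last habitat: Ironridge with 120 animals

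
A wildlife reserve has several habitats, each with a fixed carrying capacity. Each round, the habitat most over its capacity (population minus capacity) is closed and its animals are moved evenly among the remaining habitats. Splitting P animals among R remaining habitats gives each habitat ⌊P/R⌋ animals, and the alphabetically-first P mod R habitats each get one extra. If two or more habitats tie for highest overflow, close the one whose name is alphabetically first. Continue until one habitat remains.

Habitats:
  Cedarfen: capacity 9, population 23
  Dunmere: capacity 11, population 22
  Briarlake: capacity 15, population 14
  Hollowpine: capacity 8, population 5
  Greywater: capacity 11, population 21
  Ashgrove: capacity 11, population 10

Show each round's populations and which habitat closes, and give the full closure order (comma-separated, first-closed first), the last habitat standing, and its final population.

Round 1: Ashgrove=10 Briarlake=14 Cedarfen=23 Dunmere=22 Greywater=21 Hollowpine=5 → close Cedarfen (overflow 14)
  23÷5 = 4 each, +1 to first 3
Round 2: Ashgrove=15 Briarlake=19 Dunmere=27 Greywater=25 Hollowpine=9 → close Dunmere (overflow 16)
  27÷4 = 6 each, +1 to first 3
Round 3: Ashgrove=22 Briarlake=26 Greywater=32 Hollowpine=15 → close Greywater (overflow 21)
  32÷3 = 10 each, +1 to first 2
Round 4: Ashgrove=33 Briarlake=37 Hollowpine=25 → close Ashgrove (overflow 22)
  33÷2 = 16 each, +1 to first 1
Round 5: Briarlake=54 Hollowpine=41 → close Briarlake (overflow 39)
  54÷1 = 54 each, +1 to first 0

Closure order: Cedarfen, Dunmere, Greywater, Ashgrove, Briarlake
Last habitat: Hollowpine with 95 animals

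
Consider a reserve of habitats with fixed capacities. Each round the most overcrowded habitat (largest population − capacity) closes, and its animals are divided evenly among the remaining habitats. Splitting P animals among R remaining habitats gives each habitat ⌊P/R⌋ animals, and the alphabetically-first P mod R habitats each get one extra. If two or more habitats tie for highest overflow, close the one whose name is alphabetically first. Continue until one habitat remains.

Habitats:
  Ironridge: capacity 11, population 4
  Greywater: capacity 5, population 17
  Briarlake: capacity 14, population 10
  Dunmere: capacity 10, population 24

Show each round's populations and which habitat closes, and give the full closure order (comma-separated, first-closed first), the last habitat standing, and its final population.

Closure order: Dunmere, Greywater, Briarlake
Last habitat: Ironridge with 55 animals

Round 1: Briarlake=10 Dunmere=24 Greywater=17 Ironridge=4 → close Dunmere (overflow 14)
  24÷3 = 8 each, +1 to first 0
Round 2: Briarlake=18 Greywater=25 Ironridge=12 → close Greywater (overflow 20)
  25÷2 = 12 each, +1 to first 1
Round 3: Briarlake=31 Ironridge=24 → close Briarlake (overflow 17)
  31÷1 = 31 each, +1 to first 0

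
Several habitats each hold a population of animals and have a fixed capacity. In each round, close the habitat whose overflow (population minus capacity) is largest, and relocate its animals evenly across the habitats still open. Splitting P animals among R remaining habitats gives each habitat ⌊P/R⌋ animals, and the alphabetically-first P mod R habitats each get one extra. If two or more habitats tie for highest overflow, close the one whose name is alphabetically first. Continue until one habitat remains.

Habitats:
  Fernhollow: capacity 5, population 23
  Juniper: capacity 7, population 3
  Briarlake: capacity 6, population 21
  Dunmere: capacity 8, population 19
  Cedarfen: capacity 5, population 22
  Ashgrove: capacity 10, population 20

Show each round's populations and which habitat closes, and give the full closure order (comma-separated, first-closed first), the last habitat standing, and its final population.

Round 1: Ashgrove=20 Briarlake=21 Cedarfen=22 Dunmere=19 Fernhollow=23 Juniper=3 → close Fernhollow (overflow 18)
  23÷5 = 4 each, +1 to first 3
Round 2: Ashgrove=25 Briarlake=26 Cedarfen=27 Dunmere=23 Juniper=7 → close Cedarfen (overflow 22)
  27÷4 = 6 each, +1 to first 3
Round 3: Ashgrove=32 Briarlake=33 Dunmere=30 Juniper=13 → close Briarlake (overflow 27)
  33÷3 = 11 each, +1 to first 0
Round 4: Ashgrove=43 Dunmere=41 Juniper=24 → close Ashgrove (overflow 33)
  43÷2 = 21 each, +1 to first 1
Round 5: Dunmere=63 Juniper=45 → close Dunmere (overflow 55)
  63÷1 = 63 each, +1 to first 0

Closure order: Fernhollow, Cedarfen, Briarlake, Ashgrove, Dunmere
Last habitat: Juniper with 108 animals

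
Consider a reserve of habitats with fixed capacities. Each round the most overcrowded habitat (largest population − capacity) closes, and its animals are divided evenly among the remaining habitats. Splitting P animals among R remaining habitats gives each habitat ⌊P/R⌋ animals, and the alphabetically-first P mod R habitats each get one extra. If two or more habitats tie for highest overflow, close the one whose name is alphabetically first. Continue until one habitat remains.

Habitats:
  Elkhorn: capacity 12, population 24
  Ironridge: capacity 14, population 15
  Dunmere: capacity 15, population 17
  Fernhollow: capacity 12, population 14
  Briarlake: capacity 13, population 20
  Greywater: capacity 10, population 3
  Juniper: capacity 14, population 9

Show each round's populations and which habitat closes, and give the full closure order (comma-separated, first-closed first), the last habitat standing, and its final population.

Round 1: Briarlake=20 Dunmere=17 Elkhorn=24 Fernhollow=14 Greywater=3 Ironridge=15 Juniper=9 → close Elkhorn (overflow 12)
  24÷6 = 4 each, +1 to first 0
Round 2: Briarlake=24 Dunmere=21 Fernhollow=18 Greywater=7 Ironridge=19 Juniper=13 → close Briarlake (overflow 11)
  24÷5 = 4 each, +1 to first 4
Round 3: Dunmere=26 Fernhollow=23 Greywater=12 Ironridge=24 Juniper=17 → close Dunmere (overflow 11)
  26÷4 = 6 each, +1 to first 2
Round 4: Fernhollow=30 Greywater=19 Ironridge=30 Juniper=23 → close Fernhollow (overflow 18)
  30÷3 = 10 each, +1 to first 0
Round 5: Greywater=29 Ironridge=40 Juniper=33 → close Ironridge (overflow 26)
  40÷2 = 20 each, +1 to first 0
Round 6: Greywater=49 Juniper=53 → close Greywater (overflow 39)
  49÷1 = 49 each, +1 to first 0

Closure order: Elkhorn, Briarlake, Dunmere, Fernhollow, Ironridge, Greywater
Last habitat: Juniper with 102 animals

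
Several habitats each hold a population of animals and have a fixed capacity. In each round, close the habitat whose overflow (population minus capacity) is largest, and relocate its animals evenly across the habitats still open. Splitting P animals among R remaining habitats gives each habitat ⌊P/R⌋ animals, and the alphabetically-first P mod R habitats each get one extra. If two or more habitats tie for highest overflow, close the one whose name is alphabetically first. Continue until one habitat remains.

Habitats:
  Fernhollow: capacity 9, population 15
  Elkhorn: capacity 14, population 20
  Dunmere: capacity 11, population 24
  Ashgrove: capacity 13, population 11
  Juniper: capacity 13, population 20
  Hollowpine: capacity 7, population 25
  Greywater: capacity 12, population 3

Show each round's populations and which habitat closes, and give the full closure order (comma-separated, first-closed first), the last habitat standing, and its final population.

Closure order: Hollowpine, Dunmere, Elkhorn, Fernhollow, Juniper, Ashgrove
Last habitat: Greywater with 118 animals

Round 1: Ashgrove=11 Dunmere=24 Elkhorn=20 Fernhollow=15 Greywater=3 Hollowpine=25 Juniper=20 → close Hollowpine (overflow 18)
  25÷6 = 4 each, +1 to first 1
Round 2: Ashgrove=16 Dunmere=28 Elkhorn=24 Fernhollow=19 Greywater=7 Juniper=24 → close Dunmere (overflow 17)
  28÷5 = 5 each, +1 to first 3
Round 3: Ashgrove=22 Elkhorn=30 Fernhollow=25 Greywater=12 Juniper=29 → close Elkhorn (overflow 16)
  30÷4 = 7 each, +1 to first 2
Round 4: Ashgrove=30 Fernhollow=33 Greywater=19 Juniper=36 → close Fernhollow (overflow 24)
  33÷3 = 11 each, +1 to first 0
Round 5: Ashgrove=41 Greywater=30 Juniper=47 → close Juniper (overflow 34)
  47÷2 = 23 each, +1 to first 1
Round 6: Ashgrove=65 Greywater=53 → close Ashgrove (overflow 52)
  65÷1 = 65 each, +1 to first 0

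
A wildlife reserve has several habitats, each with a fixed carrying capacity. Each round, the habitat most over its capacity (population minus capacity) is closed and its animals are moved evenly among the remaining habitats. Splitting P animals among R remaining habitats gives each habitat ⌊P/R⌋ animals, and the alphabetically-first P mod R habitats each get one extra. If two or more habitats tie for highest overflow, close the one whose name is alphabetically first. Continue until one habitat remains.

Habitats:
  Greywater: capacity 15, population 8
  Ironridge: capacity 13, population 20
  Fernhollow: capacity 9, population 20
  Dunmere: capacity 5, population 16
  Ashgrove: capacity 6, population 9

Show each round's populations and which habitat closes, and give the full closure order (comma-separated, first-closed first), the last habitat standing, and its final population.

Closure order: Dunmere, Fernhollow, Ironridge, Ashgrove
Last habitat: Greywater with 73 animals

Round 1: Ashgrove=9 Dunmere=16 Fernhollow=20 Greywater=8 Ironridge=20 → close Dunmere (overflow 11)
  16÷4 = 4 each, +1 to first 0
Round 2: Ashgrove=13 Fernhollow=24 Greywater=12 Ironridge=24 → close Fernhollow (overflow 15)
  24÷3 = 8 each, +1 to first 0
Round 3: Ashgrove=21 Greywater=20 Ironridge=32 → close Ironridge (overflow 19)
  32÷2 = 16 each, +1 to first 0
Round 4: Ashgrove=37 Greywater=36 → close Ashgrove (overflow 31)
  37÷1 = 37 each, +1 to first 0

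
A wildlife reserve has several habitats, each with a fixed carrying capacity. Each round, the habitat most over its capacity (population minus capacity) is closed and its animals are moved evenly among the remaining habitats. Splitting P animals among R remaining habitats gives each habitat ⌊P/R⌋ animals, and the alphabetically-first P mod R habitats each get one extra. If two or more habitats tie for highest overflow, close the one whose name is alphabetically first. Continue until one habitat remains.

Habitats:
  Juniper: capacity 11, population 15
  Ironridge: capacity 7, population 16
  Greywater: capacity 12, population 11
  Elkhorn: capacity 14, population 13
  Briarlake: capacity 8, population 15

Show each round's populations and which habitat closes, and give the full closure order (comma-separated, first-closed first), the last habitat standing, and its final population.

Round 1: Briarlake=15 Elkhorn=13 Greywater=11 Ironridge=16 Juniper=15 → close Ironridge (overflow 9)
  16÷4 = 4 each, +1 to first 0
Round 2: Briarlake=19 Elkhorn=17 Greywater=15 Juniper=19 → close Briarlake (overflow 11)
  19÷3 = 6 each, +1 to first 1
Round 3: Elkhorn=24 Greywater=21 Juniper=25 → close Juniper (overflow 14)
  25÷2 = 12 each, +1 to first 1
Round 4: Elkhorn=37 Greywater=33 → close Elkhorn (overflow 23)
  37÷1 = 37 each, +1 to first 0

Closure order: Ironridge, Briarlake, Juniper, Elkhorn
Last habitat: Greywater with 70 animals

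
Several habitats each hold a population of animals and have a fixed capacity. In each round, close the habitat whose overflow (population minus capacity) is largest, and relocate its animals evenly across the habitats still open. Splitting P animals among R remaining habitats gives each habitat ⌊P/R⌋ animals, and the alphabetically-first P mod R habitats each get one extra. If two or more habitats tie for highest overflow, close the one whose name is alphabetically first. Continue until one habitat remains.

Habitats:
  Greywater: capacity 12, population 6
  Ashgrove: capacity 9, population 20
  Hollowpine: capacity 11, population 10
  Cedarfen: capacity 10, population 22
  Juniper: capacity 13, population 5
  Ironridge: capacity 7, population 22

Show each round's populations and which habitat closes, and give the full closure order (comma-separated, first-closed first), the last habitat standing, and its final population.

Round 1: Ashgrove=20 Cedarfen=22 Greywater=6 Hollowpine=10 Ironridge=22 Juniper=5 → close Ironridge (overflow 15)
  22÷5 = 4 each, +1 to first 2
Round 2: Ashgrove=25 Cedarfen=27 Greywater=10 Hollowpine=14 Juniper=9 → close Cedarfen (overflow 17)
  27÷4 = 6 each, +1 to first 3
Round 3: Ashgrove=32 Greywater=17 Hollowpine=21 Juniper=15 → close Ashgrove (overflow 23)
  32÷3 = 10 each, +1 to first 2
Round 4: Greywater=28 Hollowpine=32 Juniper=25 → close Hollowpine (overflow 21)
  32÷2 = 16 each, +1 to first 0
Round 5: Greywater=44 Juniper=41 → close Greywater (overflow 32)
  44÷1 = 44 each, +1 to first 0

Closure order: Ironridge, Cedarfen, Ashgrove, Hollowpine, Greywater
Last habitat: Juniper with 85 animals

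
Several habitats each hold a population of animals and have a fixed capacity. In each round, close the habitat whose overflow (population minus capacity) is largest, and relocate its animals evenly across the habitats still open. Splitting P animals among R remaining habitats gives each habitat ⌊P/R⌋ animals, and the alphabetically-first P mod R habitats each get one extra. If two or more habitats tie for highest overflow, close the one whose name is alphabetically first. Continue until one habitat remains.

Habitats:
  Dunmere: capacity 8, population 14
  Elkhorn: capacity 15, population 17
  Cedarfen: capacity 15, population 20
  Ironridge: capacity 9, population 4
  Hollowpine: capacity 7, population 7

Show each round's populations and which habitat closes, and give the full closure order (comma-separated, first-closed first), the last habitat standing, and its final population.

Closure order: Dunmere, Cedarfen, Elkhorn, Hollowpine
Last habitat: Ironridge with 62 animals

Round 1: Cedarfen=20 Dunmere=14 Elkhorn=17 Hollowpine=7 Ironridge=4 → close Dunmere (overflow 6)
  14÷4 = 3 each, +1 to first 2
Round 2: Cedarfen=24 Elkhorn=21 Hollowpine=10 Ironridge=7 → close Cedarfen (overflow 9)
  24÷3 = 8 each, +1 to first 0
Round 3: Elkhorn=29 Hollowpine=18 Ironridge=15 → close Elkhorn (overflow 14)
  29÷2 = 14 each, +1 to first 1
Round 4: Hollowpine=33 Ironridge=29 → close Hollowpine (overflow 26)
  33÷1 = 33 each, +1 to first 0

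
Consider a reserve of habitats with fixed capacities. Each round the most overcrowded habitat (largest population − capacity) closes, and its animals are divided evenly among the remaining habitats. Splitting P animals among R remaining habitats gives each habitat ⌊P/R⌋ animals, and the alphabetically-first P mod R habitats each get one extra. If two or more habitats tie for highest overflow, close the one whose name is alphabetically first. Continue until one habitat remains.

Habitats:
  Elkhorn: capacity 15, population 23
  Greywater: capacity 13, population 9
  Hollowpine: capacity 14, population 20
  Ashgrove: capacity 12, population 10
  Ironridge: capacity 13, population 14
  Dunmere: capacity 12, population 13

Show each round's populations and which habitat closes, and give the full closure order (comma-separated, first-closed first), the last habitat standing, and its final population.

Round 1: Ashgrove=10 Dunmere=13 Elkhorn=23 Greywater=9 Hollowpine=20 Ironridge=14 → close Elkhorn (overflow 8)
  23÷5 = 4 each, +1 to first 3
Round 2: Ashgrove=15 Dunmere=18 Greywater=14 Hollowpine=24 Ironridge=18 → close Hollowpine (overflow 10)
  24÷4 = 6 each, +1 to first 0
Round 3: Ashgrove=21 Dunmere=24 Greywater=20 Ironridge=24 → close Dunmere (overflow 12)
  24÷3 = 8 each, +1 to first 0
Round 4: Ashgrove=29 Greywater=28 Ironridge=32 → close Ironridge (overflow 19)
  32÷2 = 16 each, +1 to first 0
Round 5: Ashgrove=45 Greywater=44 → close Ashgrove (overflow 33)
  45÷1 = 45 each, +1 to first 0

Closure order: Elkhorn, Hollowpine, Dunmere, Ironridge, Ashgrove
Last habitat: Greywater with 89 animals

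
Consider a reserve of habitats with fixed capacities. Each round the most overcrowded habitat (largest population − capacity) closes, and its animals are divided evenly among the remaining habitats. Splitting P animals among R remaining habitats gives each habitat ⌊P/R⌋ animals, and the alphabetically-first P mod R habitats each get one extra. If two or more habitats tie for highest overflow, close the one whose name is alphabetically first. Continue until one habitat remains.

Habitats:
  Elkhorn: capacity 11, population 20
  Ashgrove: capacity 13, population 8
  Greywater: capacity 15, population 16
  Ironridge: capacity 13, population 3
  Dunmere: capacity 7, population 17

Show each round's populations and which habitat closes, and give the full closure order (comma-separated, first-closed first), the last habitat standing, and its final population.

Closure order: Dunmere, Elkhorn, Greywater, Ashgrove
Last habitat: Ironridge with 64 animals

Round 1: Ashgrove=8 Dunmere=17 Elkhorn=20 Greywater=16 Ironridge=3 → close Dunmere (overflow 10)
  17÷4 = 4 each, +1 to first 1
Round 2: Ashgrove=13 Elkhorn=24 Greywater=20 Ironridge=7 → close Elkhorn (overflow 13)
  24÷3 = 8 each, +1 to first 0
Round 3: Ashgrove=21 Greywater=28 Ironridge=15 → close Greywater (overflow 13)
  28÷2 = 14 each, +1 to first 0
Round 4: Ashgrove=35 Ironridge=29 → close Ashgrove (overflow 22)
  35÷1 = 35 each, +1 to first 0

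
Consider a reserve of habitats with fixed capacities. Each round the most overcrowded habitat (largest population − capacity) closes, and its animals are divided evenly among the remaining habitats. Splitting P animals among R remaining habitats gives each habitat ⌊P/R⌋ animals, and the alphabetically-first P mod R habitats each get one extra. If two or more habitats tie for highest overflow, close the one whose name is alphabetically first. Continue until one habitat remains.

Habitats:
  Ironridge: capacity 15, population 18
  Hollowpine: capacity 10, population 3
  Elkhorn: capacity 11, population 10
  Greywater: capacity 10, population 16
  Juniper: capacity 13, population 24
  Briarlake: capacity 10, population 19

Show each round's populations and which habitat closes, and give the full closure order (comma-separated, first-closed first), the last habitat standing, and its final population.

Round 1: Briarlake=19 Elkhorn=10 Greywater=16 Hollowpine=3 Ironridge=18 Juniper=24 → close Juniper (overflow 11)
  24÷5 = 4 each, +1 to first 4
Round 2: Briarlake=24 Elkhorn=15 Greywater=21 Hollowpine=8 Ironridge=22 → close Briarlake (overflow 14)
  24÷4 = 6 each, +1 to first 0
Round 3: Elkhorn=21 Greywater=27 Hollowpine=14 Ironridge=28 → close Greywater (overflow 17)
  27÷3 = 9 each, +1 to first 0
Round 4: Elkhorn=30 Hollowpine=23 Ironridge=37 → close Ironridge (overflow 22)
  37÷2 = 18 each, +1 to first 1
Round 5: Elkhorn=49 Hollowpine=41 → close Elkhorn (overflow 38)
  49÷1 = 49 each, +1 to first 0

Closure order: Juniper, Briarlake, Greywater, Ironridge, Elkhorn
Last habitat: Hollowpine with 90 animals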